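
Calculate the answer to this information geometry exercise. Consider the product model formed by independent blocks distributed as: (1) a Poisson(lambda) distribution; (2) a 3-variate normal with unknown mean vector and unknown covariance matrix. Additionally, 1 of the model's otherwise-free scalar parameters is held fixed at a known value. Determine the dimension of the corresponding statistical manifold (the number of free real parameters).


The dimension of a statistical manifold equals the number of free
(independent) real parameters of the model. For a product of independent
blocks the parameter counts add.
- Poisson (lambda): 1.
- 3-variate normal: 3 (mean) + 3*4/2 = 6 (symmetric covariance) = 9.
Total = 1 + 9 = 10.
1 parameter(s) fixed at known values: 10 - 1 = 9.
Dimension = 9

9


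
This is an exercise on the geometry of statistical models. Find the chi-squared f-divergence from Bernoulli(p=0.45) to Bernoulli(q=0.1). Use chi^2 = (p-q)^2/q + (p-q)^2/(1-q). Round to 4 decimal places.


Chi-squared divergence between Bernoulli distributions:
chi^2 = (p-q)^2/q + (p-q)^2/(1-q).
p = 0.45, q = 0.1, p-q = 0.35.
(p-q)^2 = 0.1225.
term1 = 0.1225/0.1 = 1.225.
term2 = 0.1225/0.9 = 0.136111.
chi^2 = 1.225 + 0.136111 = 1.3611

1.3611


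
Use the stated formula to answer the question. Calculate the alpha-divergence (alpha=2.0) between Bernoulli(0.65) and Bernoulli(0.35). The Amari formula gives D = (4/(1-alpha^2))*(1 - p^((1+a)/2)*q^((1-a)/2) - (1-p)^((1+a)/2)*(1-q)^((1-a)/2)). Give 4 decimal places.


Amari alpha-divergence:
D = (4/(1-alpha^2))*(1 - p^((1+a)/2)*q^((1-a)/2) - (1-p)^((1+a)/2)*(1-q)^((1-a)/2)).
alpha = 2.0, p = 0.65, q = 0.35.
e1 = (1+alpha)/2 = 1.5, e2 = (1-alpha)/2 = -0.5.
t1 = p^e1 * q^e2 = 0.65^1.5 * 0.35^-0.5 = 0.885801.
t2 = (1-p)^e1 * (1-q)^e2 = 0.35^1.5 * 0.65^-0.5 = 0.25683.
4/(1-alpha^2) = -1.333333.
D = -1.333333*(1 - 0.885801 - 0.25683) = 0.1902

0.1902


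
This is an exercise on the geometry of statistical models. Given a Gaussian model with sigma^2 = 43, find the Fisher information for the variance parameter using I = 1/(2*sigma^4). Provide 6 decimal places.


Fisher information for variance: I(sigma^2) = 1/(2*sigma^4).
sigma^2 = 43, so sigma^4 = 1849.
I = 1/(2*1849) = 1/3698 = 0.000270

0.000270


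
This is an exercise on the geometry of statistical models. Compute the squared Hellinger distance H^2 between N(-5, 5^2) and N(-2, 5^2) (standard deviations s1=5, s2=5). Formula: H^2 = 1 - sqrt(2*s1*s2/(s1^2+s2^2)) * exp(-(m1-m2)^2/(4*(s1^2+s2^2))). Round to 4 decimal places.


Squared Hellinger distance for Gaussians:
H^2 = 1 - sqrt(2*s1*s2/(s1^2+s2^2)) * exp(-(m1-m2)^2/(4*(s1^2+s2^2))).
s1^2 = 25, s2^2 = 25, s1^2+s2^2 = 50.
sqrt(2*5*5/(50)) = 1.0.
(m1-m2)^2 = (-3)^2 = 9.
exp(-9/(4*50)) = exp(-0.045) = 0.955997.
H^2 = 1 - 1.0*0.955997 = 0.0440

0.0440


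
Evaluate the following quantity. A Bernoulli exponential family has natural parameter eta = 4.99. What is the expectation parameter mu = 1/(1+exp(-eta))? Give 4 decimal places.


Dual coordinate (expectation parameter) for Bernoulli:
mu = 1/(1+exp(-eta)).
eta = 4.99.
exp(-eta) = exp(-4.99) = 0.006806.
mu = 1/(1+0.006806) = 0.9932

0.9932


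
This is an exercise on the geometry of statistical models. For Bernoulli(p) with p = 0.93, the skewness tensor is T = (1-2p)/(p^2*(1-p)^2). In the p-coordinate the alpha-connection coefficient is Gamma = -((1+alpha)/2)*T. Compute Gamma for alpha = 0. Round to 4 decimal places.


Skewness (Amari-Chentsov) tensor: T = (1-2p)/(p^2*(1-p)^2).
p = 0.93, 1-2p = -0.86, p^2 = 0.8649, (1-p)^2 = 0.0049.
T = -0.86/(0.8649 * 0.0049) = -202.92543.
In the p-coordinate, Gamma^(alpha) = Gamma^(0) - (alpha/2)*T with Gamma^(0) = (1/2)*g'(p) = -T/2,
so Gamma^(alpha) = -((1+alpha)/2)*T.
alpha = 0, -(1+alpha)/2 = -0.5.
Gamma = -0.5 * -202.92543 = 101.4627

101.4627


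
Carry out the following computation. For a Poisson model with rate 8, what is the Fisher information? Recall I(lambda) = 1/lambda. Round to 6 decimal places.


Fisher information for Poisson: I(lambda) = 1/lambda.
lambda = 8.
I(lambda) = 1/8 = 0.125000

0.125000


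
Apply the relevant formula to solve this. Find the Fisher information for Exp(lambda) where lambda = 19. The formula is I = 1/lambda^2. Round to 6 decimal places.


Fisher information for exponential: I(lambda) = 1/lambda^2.
lambda = 19, lambda^2 = 361.
I = 1/361 = 0.002770

0.002770


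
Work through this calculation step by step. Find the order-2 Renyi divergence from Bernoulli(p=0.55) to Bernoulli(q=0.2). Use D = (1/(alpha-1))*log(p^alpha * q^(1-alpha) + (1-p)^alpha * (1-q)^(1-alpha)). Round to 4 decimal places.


Renyi divergence of order alpha between Bernoulli distributions:
D = (1/(alpha-1))*log(p^alpha * q^(1-alpha) + (1-p)^alpha * (1-q)^(1-alpha)).
alpha = 2, p = 0.55, q = 0.2.
p^alpha * q^(1-alpha) = 0.55^2 * 0.2^-1 = 1.5125.
(1-p)^alpha * (1-q)^(1-alpha) = 0.45^2 * 0.8^-1 = 0.253125.
sum = 1.5125 + 0.253125 = 1.765625.
D = (1/1)*log(1.765625) = 0.5685

0.5685


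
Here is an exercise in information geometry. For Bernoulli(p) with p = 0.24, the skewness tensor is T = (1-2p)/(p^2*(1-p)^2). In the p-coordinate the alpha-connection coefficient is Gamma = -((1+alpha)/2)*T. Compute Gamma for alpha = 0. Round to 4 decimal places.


Skewness (Amari-Chentsov) tensor: T = (1-2p)/(p^2*(1-p)^2).
p = 0.24, 1-2p = 0.52, p^2 = 0.0576, (1-p)^2 = 0.5776.
T = 0.52/(0.0576 * 0.5776) = 15.629809.
In the p-coordinate, Gamma^(alpha) = Gamma^(0) - (alpha/2)*T with Gamma^(0) = (1/2)*g'(p) = -T/2,
so Gamma^(alpha) = -((1+alpha)/2)*T.
alpha = 0, -(1+alpha)/2 = -0.5.
Gamma = -0.5 * 15.629809 = -7.8149

-7.8149


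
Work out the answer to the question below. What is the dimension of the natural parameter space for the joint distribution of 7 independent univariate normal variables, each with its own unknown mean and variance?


Exponential family dimension calculation:
Each univariate normal has two natural parameters (mu/sigma^2 and -1/(2 sigma^2)).
With 7 independent components, dim = 2 * 7 = 14.

14


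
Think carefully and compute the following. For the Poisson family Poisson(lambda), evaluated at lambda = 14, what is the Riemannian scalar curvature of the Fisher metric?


This family has a single free parameter, so its statistical manifold
is 1-dimensional. The Riemann curvature tensor of any 1-dimensional
Riemannian manifold vanishes identically, so R = 0.

0


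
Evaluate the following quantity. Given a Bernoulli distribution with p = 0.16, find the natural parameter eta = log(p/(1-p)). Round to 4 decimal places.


Natural parameter for Bernoulli: eta = log(p/(1-p)).
p = 0.16, 1-p = 0.84.
p/(1-p) = 0.190476.
eta = log(0.190476) = -1.6582

-1.6582


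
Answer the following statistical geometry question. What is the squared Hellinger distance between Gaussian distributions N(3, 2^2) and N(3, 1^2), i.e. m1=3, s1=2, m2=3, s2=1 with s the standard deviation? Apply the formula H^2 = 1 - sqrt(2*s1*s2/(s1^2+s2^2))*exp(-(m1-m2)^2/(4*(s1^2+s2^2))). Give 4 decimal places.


Squared Hellinger distance for Gaussians:
H^2 = 1 - sqrt(2*s1*s2/(s1^2+s2^2)) * exp(-(m1-m2)^2/(4*(s1^2+s2^2))).
s1^2 = 4, s2^2 = 1, s1^2+s2^2 = 5.
sqrt(2*2*1/(5)) = 0.894427.
(m1-m2)^2 = (0)^2 = 0.
exp(-0/(4*5)) = exp(0.0) = 1.0.
H^2 = 1 - 0.894427*1.0 = 0.1056

0.1056


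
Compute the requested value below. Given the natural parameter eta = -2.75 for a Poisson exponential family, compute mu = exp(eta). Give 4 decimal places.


Expectation parameter for Poisson exponential family:
mu = exp(eta).
eta = -2.75.
mu = exp(-2.75) = 0.0639

0.0639


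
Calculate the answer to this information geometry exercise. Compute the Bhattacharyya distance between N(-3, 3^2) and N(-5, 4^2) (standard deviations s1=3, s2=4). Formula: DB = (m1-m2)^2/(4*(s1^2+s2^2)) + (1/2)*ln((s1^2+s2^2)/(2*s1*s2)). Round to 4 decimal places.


Bhattacharyya distance between two Gaussians:
DB = (m1-m2)^2/(4*(s1^2+s2^2)) + (1/2)*ln((s1^2+s2^2)/(2*s1*s2)).
(m1-m2)^2 = (2)^2 = 4.
s1^2+s2^2 = 9 + 16 = 25.
term1 = 4/100 = 0.04.
term2 = 0.5*ln(25/24.0) = 0.020411.
DB = 0.04 + 0.020411 = 0.0604

0.0604


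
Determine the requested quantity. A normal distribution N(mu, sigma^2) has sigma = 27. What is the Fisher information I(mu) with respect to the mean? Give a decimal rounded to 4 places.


The Fisher information for the mean of a normal distribution is I(mu) = 1/sigma^2.
sigma = 27, so sigma^2 = 729.
I(mu) = 1/729 = 0.0014

0.0014


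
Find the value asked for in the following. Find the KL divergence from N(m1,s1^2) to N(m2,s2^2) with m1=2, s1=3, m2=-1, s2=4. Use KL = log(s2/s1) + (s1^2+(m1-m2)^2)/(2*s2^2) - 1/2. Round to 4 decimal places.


KL divergence between normal distributions:
KL = log(s2/s1) + (s1^2 + (m1-m2)^2)/(2*s2^2) - 1/2.
log(4/3) = 0.287682.
(3^2 + (2--1)^2)/(2*4^2) = (9 + 9)/32 = 0.5625.
KL = 0.287682 + 0.5625 - 0.5 = 0.3502

0.3502


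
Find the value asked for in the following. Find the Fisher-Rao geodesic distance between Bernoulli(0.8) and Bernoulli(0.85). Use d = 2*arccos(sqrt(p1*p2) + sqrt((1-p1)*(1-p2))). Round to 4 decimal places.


Geodesic distance on Bernoulli manifold:
d(p1,p2) = 2*arccos(sqrt(p1*p2) + sqrt((1-p1)*(1-p2))).
sqrt(p1*p2) = sqrt(0.8*0.85) = 0.824621.
sqrt((1-p1)*(1-p2)) = sqrt(0.2*0.15) = 0.173205.
arg = 0.824621 + 0.173205 = 0.997826.
d = 2*arccos(0.997826) = 0.1319

0.1319


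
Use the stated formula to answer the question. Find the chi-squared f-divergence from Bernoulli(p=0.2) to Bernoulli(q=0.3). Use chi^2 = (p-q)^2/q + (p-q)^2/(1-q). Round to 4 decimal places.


Chi-squared divergence between Bernoulli distributions:
chi^2 = (p-q)^2/q + (p-q)^2/(1-q).
p = 0.2, q = 0.3, p-q = -0.1.
(p-q)^2 = 0.01.
term1 = 0.01/0.3 = 0.033333.
term2 = 0.01/0.7 = 0.014286.
chi^2 = 0.033333 + 0.014286 = 0.0476

0.0476


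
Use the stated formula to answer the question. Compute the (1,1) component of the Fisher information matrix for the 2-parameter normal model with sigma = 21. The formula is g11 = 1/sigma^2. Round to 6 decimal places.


For the 2-parameter normal family, the Fisher metric has:
  g11 = 1/sigma^2, g22 = 2/sigma^2.
sigma = 21, sigma^2 = 441.
g11 = 0.002268

0.002268


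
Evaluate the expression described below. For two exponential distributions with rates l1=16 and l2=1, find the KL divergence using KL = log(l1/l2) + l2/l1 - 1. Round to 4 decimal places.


KL divergence for exponential family:
KL = log(l1/l2) + l2/l1 - 1.
log(16/1) = 2.772589.
1/16 = 0.0625.
KL = 2.772589 + 0.0625 - 1 = 1.8351

1.8351


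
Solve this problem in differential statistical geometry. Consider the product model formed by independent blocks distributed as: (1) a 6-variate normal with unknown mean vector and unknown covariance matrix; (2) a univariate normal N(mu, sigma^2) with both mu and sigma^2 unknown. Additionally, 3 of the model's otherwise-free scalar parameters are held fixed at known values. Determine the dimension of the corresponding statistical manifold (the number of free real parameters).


The dimension of a statistical manifold equals the number of free
(independent) real parameters of the model. For a product of independent
blocks the parameter counts add.
- 6-variate normal: 6 (mean) + 6*7/2 = 21 (symmetric covariance) = 27.
- normal (mu, sigma^2): 2.
Total = 27 + 2 = 29.
3 parameter(s) fixed at known values: 29 - 3 = 26.
Dimension = 26

26


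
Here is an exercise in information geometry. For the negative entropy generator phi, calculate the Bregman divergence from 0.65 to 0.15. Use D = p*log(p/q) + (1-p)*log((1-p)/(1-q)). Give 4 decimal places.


Bregman divergence with negative entropy generator:
D = p*log(p/q) + (1-p)*log((1-p)/(1-q)).
p = 0.65, q = 0.15.
p*log(p/q) = 0.65*log(0.65/0.15) = 0.953119.
(1-p)*log((1-p)/(1-q)) = 0.35*log(0.35/0.85) = -0.310556.
D = 0.953119 + -0.310556 = 0.6426

0.6426


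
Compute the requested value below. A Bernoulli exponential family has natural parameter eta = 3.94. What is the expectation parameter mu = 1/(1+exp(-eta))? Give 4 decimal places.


Dual coordinate (expectation parameter) for Bernoulli:
mu = 1/(1+exp(-eta)).
eta = 3.94.
exp(-eta) = exp(-3.94) = 0.019448.
mu = 1/(1+0.019448) = 0.9809

0.9809


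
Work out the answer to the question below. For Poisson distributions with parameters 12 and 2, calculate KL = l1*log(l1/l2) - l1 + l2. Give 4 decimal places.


KL divergence for Poisson:
KL = l1*log(l1/l2) - l1 + l2.
l1 = 12, l2 = 2.
log(12/2) = 1.791759.
l1*log(l1/l2) = 12 * 1.791759 = 21.501114.
KL = 21.501114 - 12 + 2 = 11.5011

11.5011


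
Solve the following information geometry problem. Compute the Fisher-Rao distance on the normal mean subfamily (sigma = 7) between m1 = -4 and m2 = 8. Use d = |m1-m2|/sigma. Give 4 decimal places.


On the fixed-variance normal subfamily, geodesic distance = |m1-m2|/sigma.
|-4 - 8| = 12.
sigma = 7.
d = 12/7 = 1.7143

1.7143


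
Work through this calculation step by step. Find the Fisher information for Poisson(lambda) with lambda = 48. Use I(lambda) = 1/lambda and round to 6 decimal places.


Fisher information for Poisson: I(lambda) = 1/lambda.
lambda = 48.
I(lambda) = 1/48 = 0.020833

0.020833


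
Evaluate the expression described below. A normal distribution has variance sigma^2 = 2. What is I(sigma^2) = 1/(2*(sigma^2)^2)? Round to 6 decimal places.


Fisher information for variance: I(sigma^2) = 1/(2*sigma^4).
sigma^2 = 2, so sigma^4 = 4.
I = 1/(2*4) = 1/8 = 0.125000

0.125000


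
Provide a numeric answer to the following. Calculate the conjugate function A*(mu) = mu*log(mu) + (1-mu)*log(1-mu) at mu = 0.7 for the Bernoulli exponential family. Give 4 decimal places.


Legendre transform for Bernoulli:
A*(mu) = mu*log(mu) + (1-mu)*log(1-mu).
mu = 0.7, 1-mu = 0.3.
mu*log(mu) = 0.7*log(0.7) = -0.249672.
(1-mu)*log(1-mu) = 0.3*log(0.3) = -0.361192.
A* = -0.249672 + -0.361192 = -0.6109

-0.6109


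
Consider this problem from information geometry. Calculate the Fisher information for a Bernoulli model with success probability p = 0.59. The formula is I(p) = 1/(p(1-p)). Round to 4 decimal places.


For Bernoulli(p), Fisher information is I(p) = 1/(p*(1-p)).
p = 0.59, 1-p = 0.41.
p*(1-p) = 0.2419.
I(p) = 1/0.2419 = 4.1339

4.1339


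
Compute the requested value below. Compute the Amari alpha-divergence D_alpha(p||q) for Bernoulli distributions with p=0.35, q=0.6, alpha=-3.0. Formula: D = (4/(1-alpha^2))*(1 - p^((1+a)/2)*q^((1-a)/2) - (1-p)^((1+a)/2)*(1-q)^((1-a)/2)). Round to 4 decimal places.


Amari alpha-divergence:
D = (4/(1-alpha^2))*(1 - p^((1+a)/2)*q^((1-a)/2) - (1-p)^((1+a)/2)*(1-q)^((1-a)/2)).
alpha = -3.0, p = 0.35, q = 0.6.
e1 = (1+alpha)/2 = -1.0, e2 = (1-alpha)/2 = 2.0.
t1 = p^e1 * q^e2 = 0.35^-1.0 * 0.6^2.0 = 1.028571.
t2 = (1-p)^e1 * (1-q)^e2 = 0.65^-1.0 * 0.4^2.0 = 0.246154.
4/(1-alpha^2) = -0.5.
D = -0.5*(1 - 1.028571 - 0.246154) = 0.1374

0.1374


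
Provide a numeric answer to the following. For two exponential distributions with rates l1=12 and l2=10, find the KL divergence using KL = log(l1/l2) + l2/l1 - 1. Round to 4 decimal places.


KL divergence for exponential family:
KL = log(l1/l2) + l2/l1 - 1.
log(12/10) = 0.182322.
10/12 = 0.833333.
KL = 0.182322 + 0.833333 - 1 = 0.0157

0.0157


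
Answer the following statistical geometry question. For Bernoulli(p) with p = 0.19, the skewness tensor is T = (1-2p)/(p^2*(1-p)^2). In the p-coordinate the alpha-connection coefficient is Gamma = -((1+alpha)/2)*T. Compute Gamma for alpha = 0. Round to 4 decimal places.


Skewness (Amari-Chentsov) tensor: T = (1-2p)/(p^2*(1-p)^2).
p = 0.19, 1-2p = 0.62, p^2 = 0.0361, (1-p)^2 = 0.6561.
T = 0.62/(0.0361 * 0.6561) = 26.176673.
In the p-coordinate, Gamma^(alpha) = Gamma^(0) - (alpha/2)*T with Gamma^(0) = (1/2)*g'(p) = -T/2,
so Gamma^(alpha) = -((1+alpha)/2)*T.
alpha = 0, -(1+alpha)/2 = -0.5.
Gamma = -0.5 * 26.176673 = -13.0883

-13.0883


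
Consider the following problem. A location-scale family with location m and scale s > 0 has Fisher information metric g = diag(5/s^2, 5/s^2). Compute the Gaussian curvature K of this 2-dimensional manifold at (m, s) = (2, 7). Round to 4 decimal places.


The metric has the form g = (A dm^2 + B ds^2)/s^2 with A = 5, B = 5.
Substitute u = sqrt(A/B)*m: g = B*(du^2 + ds^2)/s^2, i.e. B times the
Poincare upper half-plane metric, which has constant Gaussian curvature -1.
Scaling a 2D metric by a constant c divides the Gaussian curvature by c,
so K = -1/B = -1/(5) = -0.2000 everywhere (the point (m, s) = (2, 7) is irrelevant:
the curvature is constant).
The requested Gaussian curvature is K = -0.2000.

-0.2000


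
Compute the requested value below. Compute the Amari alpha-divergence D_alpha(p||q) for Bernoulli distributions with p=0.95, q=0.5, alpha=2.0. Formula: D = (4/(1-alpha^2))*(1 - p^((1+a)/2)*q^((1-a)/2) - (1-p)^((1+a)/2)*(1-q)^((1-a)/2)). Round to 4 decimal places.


Amari alpha-divergence:
D = (4/(1-alpha^2))*(1 - p^((1+a)/2)*q^((1-a)/2) - (1-p)^((1+a)/2)*(1-q)^((1-a)/2)).
alpha = 2.0, p = 0.95, q = 0.5.
e1 = (1+alpha)/2 = 1.5, e2 = (1-alpha)/2 = -0.5.
t1 = p^e1 * q^e2 = 0.95^1.5 * 0.5^-0.5 = 1.309485.
t2 = (1-p)^e1 * (1-q)^e2 = 0.05^1.5 * 0.5^-0.5 = 0.015811.
4/(1-alpha^2) = -1.333333.
D = -1.333333*(1 - 1.309485 - 0.015811) = 0.4337

0.4337


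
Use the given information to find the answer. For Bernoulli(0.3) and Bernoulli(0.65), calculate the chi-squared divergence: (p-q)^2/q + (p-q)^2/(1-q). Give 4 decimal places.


Chi-squared divergence between Bernoulli distributions:
chi^2 = (p-q)^2/q + (p-q)^2/(1-q).
p = 0.3, q = 0.65, p-q = -0.35.
(p-q)^2 = 0.1225.
term1 = 0.1225/0.65 = 0.188462.
term2 = 0.1225/0.35 = 0.35.
chi^2 = 0.188462 + 0.35 = 0.5385

0.5385


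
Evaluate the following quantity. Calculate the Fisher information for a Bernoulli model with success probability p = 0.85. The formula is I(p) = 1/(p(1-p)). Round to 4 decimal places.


For Bernoulli(p), Fisher information is I(p) = 1/(p*(1-p)).
p = 0.85, 1-p = 0.15.
p*(1-p) = 0.1275.
I(p) = 1/0.1275 = 7.8431

7.8431


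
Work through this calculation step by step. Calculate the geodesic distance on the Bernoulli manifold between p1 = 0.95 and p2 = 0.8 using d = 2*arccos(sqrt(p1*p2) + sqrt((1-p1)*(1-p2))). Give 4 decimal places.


Geodesic distance on Bernoulli manifold:
d(p1,p2) = 2*arccos(sqrt(p1*p2) + sqrt((1-p1)*(1-p2))).
sqrt(p1*p2) = sqrt(0.95*0.8) = 0.87178.
sqrt((1-p1)*(1-p2)) = sqrt(0.05*0.2) = 0.1.
arg = 0.87178 + 0.1 = 0.97178.
d = 2*arccos(0.97178) = 0.4763

0.4763


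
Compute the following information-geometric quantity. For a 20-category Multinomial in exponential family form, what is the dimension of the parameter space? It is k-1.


Exponential family dimension calculation:
For Multinomial with k=20 categories, dim = k-1 = 19.

19


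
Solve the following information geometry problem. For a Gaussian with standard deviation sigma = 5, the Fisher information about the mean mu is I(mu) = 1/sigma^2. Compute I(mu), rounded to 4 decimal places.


The Fisher information for the mean of a normal distribution is I(mu) = 1/sigma^2.
sigma = 5, so sigma^2 = 25.
I(mu) = 1/25 = 0.0400

0.0400


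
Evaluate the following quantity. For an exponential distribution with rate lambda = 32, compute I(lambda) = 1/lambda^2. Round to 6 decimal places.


Fisher information for exponential: I(lambda) = 1/lambda^2.
lambda = 32, lambda^2 = 1024.
I = 1/1024 = 0.000977

0.000977


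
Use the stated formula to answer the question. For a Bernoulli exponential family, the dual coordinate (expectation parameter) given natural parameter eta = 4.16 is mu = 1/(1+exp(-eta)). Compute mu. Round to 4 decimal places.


Dual coordinate (expectation parameter) for Bernoulli:
mu = 1/(1+exp(-eta)).
eta = 4.16.
exp(-eta) = exp(-4.16) = 0.015608.
mu = 1/(1+0.015608) = 0.9846

0.9846


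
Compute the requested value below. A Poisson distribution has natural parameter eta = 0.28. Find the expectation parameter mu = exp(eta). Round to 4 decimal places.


Expectation parameter for Poisson exponential family:
mu = exp(eta).
eta = 0.28.
mu = exp(0.28) = 1.3231

1.3231


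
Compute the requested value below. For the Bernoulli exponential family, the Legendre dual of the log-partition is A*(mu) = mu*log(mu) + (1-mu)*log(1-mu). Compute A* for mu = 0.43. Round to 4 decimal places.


Legendre transform for Bernoulli:
A*(mu) = mu*log(mu) + (1-mu)*log(1-mu).
mu = 0.43, 1-mu = 0.57.
mu*log(mu) = 0.43*log(0.43) = -0.362907.
(1-mu)*log(1-mu) = 0.57*log(0.57) = -0.320408.
A* = -0.362907 + -0.320408 = -0.6833

-0.6833


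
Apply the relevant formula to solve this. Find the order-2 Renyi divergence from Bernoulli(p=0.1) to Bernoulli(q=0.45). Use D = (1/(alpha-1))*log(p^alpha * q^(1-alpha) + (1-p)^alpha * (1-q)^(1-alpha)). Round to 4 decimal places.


Renyi divergence of order alpha between Bernoulli distributions:
D = (1/(alpha-1))*log(p^alpha * q^(1-alpha) + (1-p)^alpha * (1-q)^(1-alpha)).
alpha = 2, p = 0.1, q = 0.45.
p^alpha * q^(1-alpha) = 0.1^2 * 0.45^-1 = 0.022222.
(1-p)^alpha * (1-q)^(1-alpha) = 0.9^2 * 0.55^-1 = 1.472727.
sum = 0.022222 + 1.472727 = 1.494949.
D = (1/1)*log(1.494949) = 0.4021

0.4021


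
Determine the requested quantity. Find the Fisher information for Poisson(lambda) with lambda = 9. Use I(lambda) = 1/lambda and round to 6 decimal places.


Fisher information for Poisson: I(lambda) = 1/lambda.
lambda = 9.
I(lambda) = 1/9 = 0.111111

0.111111


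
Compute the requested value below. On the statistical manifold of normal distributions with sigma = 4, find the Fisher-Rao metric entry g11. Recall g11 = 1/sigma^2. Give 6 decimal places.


For the 2-parameter normal family, the Fisher metric has:
  g11 = 1/sigma^2, g22 = 2/sigma^2.
sigma = 4, sigma^2 = 16.
g11 = 0.062500

0.062500


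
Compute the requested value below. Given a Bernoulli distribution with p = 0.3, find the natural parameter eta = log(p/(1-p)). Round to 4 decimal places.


Natural parameter for Bernoulli: eta = log(p/(1-p)).
p = 0.3, 1-p = 0.7.
p/(1-p) = 0.428571.
eta = log(0.428571) = -0.8473

-0.8473


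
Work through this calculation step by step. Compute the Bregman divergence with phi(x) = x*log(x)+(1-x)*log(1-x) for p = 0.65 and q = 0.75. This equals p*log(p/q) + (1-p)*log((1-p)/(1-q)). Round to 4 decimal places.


Bregman divergence with negative entropy generator:
D = p*log(p/q) + (1-p)*log((1-p)/(1-q)).
p = 0.65, q = 0.75.
p*log(p/q) = 0.65*log(0.65/0.75) = -0.093016.
(1-p)*log((1-p)/(1-q)) = 0.35*log(0.35/0.25) = 0.117765.
D = -0.093016 + 0.117765 = 0.0247

0.0247


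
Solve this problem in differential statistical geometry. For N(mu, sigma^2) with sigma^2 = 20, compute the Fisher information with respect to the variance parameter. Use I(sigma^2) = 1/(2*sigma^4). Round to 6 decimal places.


Fisher information for variance: I(sigma^2) = 1/(2*sigma^4).
sigma^2 = 20, so sigma^4 = 400.
I = 1/(2*400) = 1/800 = 0.001250

0.001250


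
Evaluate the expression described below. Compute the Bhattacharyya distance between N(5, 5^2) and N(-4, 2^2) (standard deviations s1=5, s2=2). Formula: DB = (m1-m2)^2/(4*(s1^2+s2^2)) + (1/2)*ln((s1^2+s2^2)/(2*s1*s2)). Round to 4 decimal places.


Bhattacharyya distance between two Gaussians:
DB = (m1-m2)^2/(4*(s1^2+s2^2)) + (1/2)*ln((s1^2+s2^2)/(2*s1*s2)).
(m1-m2)^2 = (9)^2 = 81.
s1^2+s2^2 = 25 + 4 = 29.
term1 = 81/116 = 0.698276.
term2 = 0.5*ln(29/20.0) = 0.185782.
DB = 0.698276 + 0.185782 = 0.8841

0.8841


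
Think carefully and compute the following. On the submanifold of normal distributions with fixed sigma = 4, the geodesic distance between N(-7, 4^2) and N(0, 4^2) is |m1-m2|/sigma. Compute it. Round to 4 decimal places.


On the fixed-variance normal subfamily, geodesic distance = |m1-m2|/sigma.
|-7 - 0| = 7.
sigma = 4.
d = 7/4 = 1.7500

1.7500


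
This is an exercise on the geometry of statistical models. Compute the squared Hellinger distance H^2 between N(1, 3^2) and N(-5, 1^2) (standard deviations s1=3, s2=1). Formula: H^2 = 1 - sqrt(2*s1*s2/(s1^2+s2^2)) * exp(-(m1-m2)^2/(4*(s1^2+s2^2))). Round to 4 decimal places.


Squared Hellinger distance for Gaussians:
H^2 = 1 - sqrt(2*s1*s2/(s1^2+s2^2)) * exp(-(m1-m2)^2/(4*(s1^2+s2^2))).
s1^2 = 9, s2^2 = 1, s1^2+s2^2 = 10.
sqrt(2*3*1/(10)) = 0.774597.
(m1-m2)^2 = (6)^2 = 36.
exp(-36/(4*10)) = exp(-0.9) = 0.40657.
H^2 = 1 - 0.774597*0.40657 = 0.6851

0.6851


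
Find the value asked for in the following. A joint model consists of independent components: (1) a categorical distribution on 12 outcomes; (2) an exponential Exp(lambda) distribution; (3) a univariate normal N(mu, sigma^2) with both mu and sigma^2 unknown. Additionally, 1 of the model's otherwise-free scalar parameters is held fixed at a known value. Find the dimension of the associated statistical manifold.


The dimension of a statistical manifold equals the number of free
(independent) real parameters of the model. For a product of independent
blocks the parameter counts add.
- categorical on 12 outcomes (probabilities sum to 1): 12-1 = 11.
- exponential (lambda): 1.
- normal (mu, sigma^2): 2.
Total = 11 + 1 + 2 = 14.
1 parameter(s) fixed at known values: 14 - 1 = 13.
Dimension = 13

13


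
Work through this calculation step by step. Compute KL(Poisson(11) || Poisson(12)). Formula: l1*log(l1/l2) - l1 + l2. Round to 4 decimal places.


KL divergence for Poisson:
KL = l1*log(l1/l2) - l1 + l2.
l1 = 11, l2 = 12.
log(11/12) = -0.087011.
l1*log(l1/l2) = 11 * -0.087011 = -0.957125.
KL = -0.957125 - 11 + 12 = 0.0429

0.0429


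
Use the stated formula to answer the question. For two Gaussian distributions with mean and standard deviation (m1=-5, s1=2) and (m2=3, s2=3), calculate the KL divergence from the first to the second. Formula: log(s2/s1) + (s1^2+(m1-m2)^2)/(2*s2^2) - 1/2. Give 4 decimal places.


KL divergence between normal distributions:
KL = log(s2/s1) + (s1^2 + (m1-m2)^2)/(2*s2^2) - 1/2.
log(3/2) = 0.405465.
(2^2 + (-5-3)^2)/(2*3^2) = (4 + 64)/18 = 3.777778.
KL = 0.405465 + 3.777778 - 0.5 = 3.6832

3.6832


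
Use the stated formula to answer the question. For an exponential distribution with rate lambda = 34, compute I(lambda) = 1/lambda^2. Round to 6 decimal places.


Fisher information for exponential: I(lambda) = 1/lambda^2.
lambda = 34, lambda^2 = 1156.
I = 1/1156 = 0.000865

0.000865


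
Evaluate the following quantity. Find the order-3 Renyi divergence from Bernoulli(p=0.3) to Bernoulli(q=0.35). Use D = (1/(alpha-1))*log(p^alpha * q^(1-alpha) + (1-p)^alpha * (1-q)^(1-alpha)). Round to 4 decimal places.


Renyi divergence of order alpha between Bernoulli distributions:
D = (1/(alpha-1))*log(p^alpha * q^(1-alpha) + (1-p)^alpha * (1-q)^(1-alpha)).
alpha = 3, p = 0.3, q = 0.35.
p^alpha * q^(1-alpha) = 0.3^3 * 0.35^-2 = 0.220408.
(1-p)^alpha * (1-q)^(1-alpha) = 0.7^3 * 0.65^-2 = 0.811834.
sum = 0.220408 + 0.811834 = 1.032242.
D = (1/2)*log(1.032242) = 0.0159

0.0159


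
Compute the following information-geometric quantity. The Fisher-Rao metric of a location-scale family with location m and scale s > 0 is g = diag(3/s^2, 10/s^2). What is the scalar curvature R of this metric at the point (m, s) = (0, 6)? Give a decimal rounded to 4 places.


The metric has the form g = (A dm^2 + B ds^2)/s^2 with A = 3, B = 10.
Substitute u = sqrt(A/B)*m: g = B*(du^2 + ds^2)/s^2, i.e. B times the
Poincare upper half-plane metric, which has constant Gaussian curvature -1.
Scaling a 2D metric by a constant c divides the Gaussian curvature by c,
so K = -1/B = -1/(10) = -0.1000 everywhere (the point (m, s) = (0, 6) is irrelevant:
the curvature is constant).
Scalar curvature in dimension 2: R = 2K = -2/(10) = -0.2000.

-0.2000


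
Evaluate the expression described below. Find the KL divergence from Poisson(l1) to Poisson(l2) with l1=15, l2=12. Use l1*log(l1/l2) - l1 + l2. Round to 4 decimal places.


KL divergence for Poisson:
KL = l1*log(l1/l2) - l1 + l2.
l1 = 15, l2 = 12.
log(15/12) = 0.223144.
l1*log(l1/l2) = 15 * 0.223144 = 3.347153.
KL = 3.347153 - 15 + 12 = 0.3472

0.3472


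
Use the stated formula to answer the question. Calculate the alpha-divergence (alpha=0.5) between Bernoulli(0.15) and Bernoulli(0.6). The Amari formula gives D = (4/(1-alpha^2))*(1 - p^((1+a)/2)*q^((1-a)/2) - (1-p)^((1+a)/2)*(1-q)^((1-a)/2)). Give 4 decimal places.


Amari alpha-divergence:
D = (4/(1-alpha^2))*(1 - p^((1+a)/2)*q^((1-a)/2) - (1-p)^((1+a)/2)*(1-q)^((1-a)/2)).
alpha = 0.5, p = 0.15, q = 0.6.
e1 = (1+alpha)/2 = 0.75, e2 = (1-alpha)/2 = 0.25.
t1 = p^e1 * q^e2 = 0.15^0.75 * 0.6^0.25 = 0.212132.
t2 = (1-p)^e1 * (1-q)^e2 = 0.85^0.75 * 0.4^0.25 = 0.704011.
4/(1-alpha^2) = 5.333333.
D = 5.333333*(1 - 0.212132 - 0.704011) = 0.4472

0.4472


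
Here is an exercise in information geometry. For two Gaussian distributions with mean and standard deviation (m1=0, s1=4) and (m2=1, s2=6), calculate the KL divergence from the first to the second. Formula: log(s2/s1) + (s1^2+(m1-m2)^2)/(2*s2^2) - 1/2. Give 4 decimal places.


KL divergence between normal distributions:
KL = log(s2/s1) + (s1^2 + (m1-m2)^2)/(2*s2^2) - 1/2.
log(6/4) = 0.405465.
(4^2 + (0-1)^2)/(2*6^2) = (16 + 1)/72 = 0.236111.
KL = 0.405465 + 0.236111 - 0.5 = 0.1416

0.1416


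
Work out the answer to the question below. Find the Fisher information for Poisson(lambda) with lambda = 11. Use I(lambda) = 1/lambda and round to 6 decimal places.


Fisher information for Poisson: I(lambda) = 1/lambda.
lambda = 11.
I(lambda) = 1/11 = 0.090909

0.090909


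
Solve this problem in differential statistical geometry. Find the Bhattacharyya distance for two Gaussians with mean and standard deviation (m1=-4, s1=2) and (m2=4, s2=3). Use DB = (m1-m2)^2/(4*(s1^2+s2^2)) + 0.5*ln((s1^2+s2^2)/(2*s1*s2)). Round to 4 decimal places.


Bhattacharyya distance between two Gaussians:
DB = (m1-m2)^2/(4*(s1^2+s2^2)) + (1/2)*ln((s1^2+s2^2)/(2*s1*s2)).
(m1-m2)^2 = (-8)^2 = 64.
s1^2+s2^2 = 4 + 9 = 13.
term1 = 64/52 = 1.230769.
term2 = 0.5*ln(13/12.0) = 0.040021.
DB = 1.230769 + 0.040021 = 1.2708

1.2708


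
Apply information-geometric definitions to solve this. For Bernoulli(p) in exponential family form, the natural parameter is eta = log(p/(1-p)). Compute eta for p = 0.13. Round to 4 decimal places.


Natural parameter for Bernoulli: eta = log(p/(1-p)).
p = 0.13, 1-p = 0.87.
p/(1-p) = 0.149425.
eta = log(0.149425) = -1.9010

-1.9010


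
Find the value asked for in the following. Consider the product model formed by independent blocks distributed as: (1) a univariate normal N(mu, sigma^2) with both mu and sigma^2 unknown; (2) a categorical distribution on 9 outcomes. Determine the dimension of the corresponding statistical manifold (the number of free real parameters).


The dimension of a statistical manifold equals the number of free
(independent) real parameters of the model. For a product of independent
blocks the parameter counts add.
- normal (mu, sigma^2): 2.
- categorical on 9 outcomes (probabilities sum to 1): 9-1 = 8.
Total = 2 + 8 = 10.
Dimension = 10

10


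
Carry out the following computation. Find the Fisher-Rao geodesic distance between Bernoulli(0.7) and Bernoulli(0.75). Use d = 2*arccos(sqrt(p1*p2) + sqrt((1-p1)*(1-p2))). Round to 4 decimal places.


Geodesic distance on Bernoulli manifold:
d(p1,p2) = 2*arccos(sqrt(p1*p2) + sqrt((1-p1)*(1-p2))).
sqrt(p1*p2) = sqrt(0.7*0.75) = 0.724569.
sqrt((1-p1)*(1-p2)) = sqrt(0.3*0.25) = 0.273861.
arg = 0.724569 + 0.273861 = 0.99843.
d = 2*arccos(0.99843) = 0.1121

0.1121


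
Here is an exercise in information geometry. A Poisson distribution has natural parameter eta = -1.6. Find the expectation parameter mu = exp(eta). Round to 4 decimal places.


Expectation parameter for Poisson exponential family:
mu = exp(eta).
eta = -1.6.
mu = exp(-1.6) = 0.2019

0.2019


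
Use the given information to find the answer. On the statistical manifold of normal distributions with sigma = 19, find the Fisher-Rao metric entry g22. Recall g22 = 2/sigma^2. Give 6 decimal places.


For the 2-parameter normal family, the Fisher metric has:
  g11 = 1/sigma^2, g22 = 2/sigma^2.
sigma = 19, sigma^2 = 361.
g22 = 0.005540

0.005540


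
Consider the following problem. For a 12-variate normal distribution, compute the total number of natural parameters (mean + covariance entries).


Exponential family dimension calculation:
For 12-dim MVN: mean has 12 params, covariance has 12*13/2 = 78 unique entries.
Total dim = 12 + 78 = 90.

90


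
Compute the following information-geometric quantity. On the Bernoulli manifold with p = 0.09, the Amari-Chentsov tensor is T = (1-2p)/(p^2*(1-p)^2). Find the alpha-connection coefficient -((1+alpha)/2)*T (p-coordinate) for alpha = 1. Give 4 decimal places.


Skewness (Amari-Chentsov) tensor: T = (1-2p)/(p^2*(1-p)^2).
p = 0.09, 1-2p = 0.82, p^2 = 0.0081, (1-p)^2 = 0.8281.
T = 0.82/(0.0081 * 0.8281) = 122.249206.
In the p-coordinate, Gamma^(alpha) = Gamma^(0) - (alpha/2)*T with Gamma^(0) = (1/2)*g'(p) = -T/2,
so Gamma^(alpha) = -((1+alpha)/2)*T.
alpha = 1, -(1+alpha)/2 = -1.0.
Gamma = -1.0 * 122.249206 = -122.2492

-122.2492


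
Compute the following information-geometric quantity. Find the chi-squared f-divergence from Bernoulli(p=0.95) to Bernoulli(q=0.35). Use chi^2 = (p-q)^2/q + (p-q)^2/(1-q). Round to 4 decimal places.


Chi-squared divergence between Bernoulli distributions:
chi^2 = (p-q)^2/q + (p-q)^2/(1-q).
p = 0.95, q = 0.35, p-q = 0.6.
(p-q)^2 = 0.36.
term1 = 0.36/0.35 = 1.028571.
term2 = 0.36/0.65 = 0.553846.
chi^2 = 1.028571 + 0.553846 = 1.5824

1.5824


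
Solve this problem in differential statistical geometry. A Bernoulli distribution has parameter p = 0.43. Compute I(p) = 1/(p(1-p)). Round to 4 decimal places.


For Bernoulli(p), Fisher information is I(p) = 1/(p*(1-p)).
p = 0.43, 1-p = 0.57.
p*(1-p) = 0.2451.
I(p) = 1/0.2451 = 4.0800

4.0800


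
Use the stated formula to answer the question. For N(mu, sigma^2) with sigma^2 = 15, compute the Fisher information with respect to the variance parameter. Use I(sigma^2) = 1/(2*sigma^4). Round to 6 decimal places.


Fisher information for variance: I(sigma^2) = 1/(2*sigma^4).
sigma^2 = 15, so sigma^4 = 225.
I = 1/(2*225) = 1/450 = 0.002222

0.002222


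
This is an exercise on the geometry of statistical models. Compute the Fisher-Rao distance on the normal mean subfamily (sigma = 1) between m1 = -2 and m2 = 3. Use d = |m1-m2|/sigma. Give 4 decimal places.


On the fixed-variance normal subfamily, geodesic distance = |m1-m2|/sigma.
|-2 - 3| = 5.
sigma = 1.
d = 5/1 = 5.0000

5.0000


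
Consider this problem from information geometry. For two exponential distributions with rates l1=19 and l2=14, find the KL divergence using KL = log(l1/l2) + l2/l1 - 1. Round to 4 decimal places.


KL divergence for exponential family:
KL = log(l1/l2) + l2/l1 - 1.
log(19/14) = 0.305382.
14/19 = 0.736842.
KL = 0.305382 + 0.736842 - 1 = 0.0422

0.0422


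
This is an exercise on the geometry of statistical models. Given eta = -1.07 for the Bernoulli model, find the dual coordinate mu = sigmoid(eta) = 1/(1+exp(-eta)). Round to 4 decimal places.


Dual coordinate (expectation parameter) for Bernoulli:
mu = 1/(1+exp(-eta)).
eta = -1.07.
exp(-eta) = exp(1.07) = 2.915379.
mu = 1/(1+2.915379) = 0.2554

0.2554


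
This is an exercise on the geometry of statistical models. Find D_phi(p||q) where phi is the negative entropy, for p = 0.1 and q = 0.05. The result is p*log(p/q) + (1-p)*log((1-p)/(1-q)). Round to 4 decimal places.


Bregman divergence with negative entropy generator:
D = p*log(p/q) + (1-p)*log((1-p)/(1-q)).
p = 0.1, q = 0.05.
p*log(p/q) = 0.1*log(0.1/0.05) = 0.069315.
(1-p)*log((1-p)/(1-q)) = 0.9*log(0.9/0.95) = -0.04866.
D = 0.069315 + -0.04866 = 0.0207

0.0207


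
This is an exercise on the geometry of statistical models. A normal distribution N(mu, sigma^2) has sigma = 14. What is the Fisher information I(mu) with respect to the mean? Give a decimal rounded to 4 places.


The Fisher information for the mean of a normal distribution is I(mu) = 1/sigma^2.
sigma = 14, so sigma^2 = 196.
I(mu) = 1/196 = 0.0051

0.0051


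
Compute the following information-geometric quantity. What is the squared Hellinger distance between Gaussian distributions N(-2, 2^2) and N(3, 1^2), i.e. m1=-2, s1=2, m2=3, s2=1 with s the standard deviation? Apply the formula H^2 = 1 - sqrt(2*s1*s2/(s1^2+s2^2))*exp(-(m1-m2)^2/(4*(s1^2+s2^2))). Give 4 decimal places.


Squared Hellinger distance for Gaussians:
H^2 = 1 - sqrt(2*s1*s2/(s1^2+s2^2)) * exp(-(m1-m2)^2/(4*(s1^2+s2^2))).
s1^2 = 4, s2^2 = 1, s1^2+s2^2 = 5.
sqrt(2*2*1/(5)) = 0.894427.
(m1-m2)^2 = (-5)^2 = 25.
exp(-25/(4*5)) = exp(-1.25) = 0.286505.
H^2 = 1 - 0.894427*0.286505 = 0.7437

0.7437


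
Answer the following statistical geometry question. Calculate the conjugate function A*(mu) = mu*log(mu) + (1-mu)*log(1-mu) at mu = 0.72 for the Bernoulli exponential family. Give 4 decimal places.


Legendre transform for Bernoulli:
A*(mu) = mu*log(mu) + (1-mu)*log(1-mu).
mu = 0.72, 1-mu = 0.28.
mu*log(mu) = 0.72*log(0.72) = -0.236523.
(1-mu)*log(1-mu) = 0.28*log(0.28) = -0.35643.
A* = -0.236523 + -0.35643 = -0.5930

-0.5930


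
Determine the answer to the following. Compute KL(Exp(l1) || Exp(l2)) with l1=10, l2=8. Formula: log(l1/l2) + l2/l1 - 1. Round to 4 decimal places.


KL divergence for exponential family:
KL = log(l1/l2) + l2/l1 - 1.
log(10/8) = 0.223144.
8/10 = 0.8.
KL = 0.223144 + 0.8 - 1 = 0.0231

0.0231


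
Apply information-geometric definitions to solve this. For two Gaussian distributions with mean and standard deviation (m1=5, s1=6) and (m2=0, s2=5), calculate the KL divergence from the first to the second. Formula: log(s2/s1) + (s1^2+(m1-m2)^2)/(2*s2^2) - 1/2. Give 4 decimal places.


KL divergence between normal distributions:
KL = log(s2/s1) + (s1^2 + (m1-m2)^2)/(2*s2^2) - 1/2.
log(5/6) = -0.182322.
(6^2 + (5-0)^2)/(2*5^2) = (36 + 25)/50 = 1.22.
KL = -0.182322 + 1.22 - 0.5 = 0.5377

0.5377


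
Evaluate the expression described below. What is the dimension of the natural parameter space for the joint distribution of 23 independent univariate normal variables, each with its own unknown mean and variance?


Exponential family dimension calculation:
Each univariate normal has two natural parameters (mu/sigma^2 and -1/(2 sigma^2)).
With 23 independent components, dim = 2 * 23 = 46.

46


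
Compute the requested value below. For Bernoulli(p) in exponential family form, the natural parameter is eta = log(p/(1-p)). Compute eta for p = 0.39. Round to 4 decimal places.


Natural parameter for Bernoulli: eta = log(p/(1-p)).
p = 0.39, 1-p = 0.61.
p/(1-p) = 0.639344.
eta = log(0.639344) = -0.4473

-0.4473


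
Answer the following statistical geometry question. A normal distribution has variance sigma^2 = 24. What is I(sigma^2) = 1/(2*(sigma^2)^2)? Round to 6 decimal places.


Fisher information for variance: I(sigma^2) = 1/(2*sigma^4).
sigma^2 = 24, so sigma^4 = 576.
I = 1/(2*576) = 1/1152 = 0.000868

0.000868


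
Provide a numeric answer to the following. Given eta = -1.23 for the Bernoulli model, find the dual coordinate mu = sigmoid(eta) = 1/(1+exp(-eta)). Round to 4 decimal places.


Dual coordinate (expectation parameter) for Bernoulli:
mu = 1/(1+exp(-eta)).
eta = -1.23.
exp(-eta) = exp(1.23) = 3.42123.
mu = 1/(1+3.42123) = 0.2262

0.2262


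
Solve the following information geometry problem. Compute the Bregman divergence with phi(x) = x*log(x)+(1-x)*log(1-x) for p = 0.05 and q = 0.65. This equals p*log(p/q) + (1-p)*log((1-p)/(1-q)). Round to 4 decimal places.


Bregman divergence with negative entropy generator:
D = p*log(p/q) + (1-p)*log((1-p)/(1-q)).
p = 0.05, q = 0.65.
p*log(p/q) = 0.05*log(0.05/0.65) = -0.128247.
(1-p)*log((1-p)/(1-q)) = 0.95*log(0.95/0.35) = 0.948602.
D = -0.128247 + 0.948602 = 0.8204

0.8204


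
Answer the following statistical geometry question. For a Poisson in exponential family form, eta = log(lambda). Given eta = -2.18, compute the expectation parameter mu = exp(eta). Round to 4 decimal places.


Expectation parameter for Poisson exponential family:
mu = exp(eta).
eta = -2.18.
mu = exp(-2.18) = 0.1130

0.1130
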